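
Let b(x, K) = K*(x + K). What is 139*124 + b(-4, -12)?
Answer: 17428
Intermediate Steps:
b(x, K) = K*(K + x)
139*124 + b(-4, -12) = 139*124 - 12*(-12 - 4) = 17236 - 12*(-16) = 17236 + 192 = 17428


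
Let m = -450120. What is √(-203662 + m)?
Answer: I*√653782 ≈ 808.57*I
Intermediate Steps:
√(-203662 + m) = √(-203662 - 450120) = √(-653782) = I*√653782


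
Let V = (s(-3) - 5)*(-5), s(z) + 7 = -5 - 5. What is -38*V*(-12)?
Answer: 50160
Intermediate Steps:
s(z) = -17 (s(z) = -7 + (-5 - 5) = -7 - 10 = -17)
V = 110 (V = (-17 - 5)*(-5) = -22*(-5) = 110)
-38*V*(-12) = -38*110*(-12) = -4180*(-12) = 50160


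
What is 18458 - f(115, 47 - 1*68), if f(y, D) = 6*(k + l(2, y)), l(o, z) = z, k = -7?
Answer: 17810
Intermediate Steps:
f(y, D) = -42 + 6*y (f(y, D) = 6*(-7 + y) = -42 + 6*y)
18458 - f(115, 47 - 1*68) = 18458 - (-42 + 6*115) = 18458 - (-42 + 690) = 18458 - 1*648 = 18458 - 648 = 17810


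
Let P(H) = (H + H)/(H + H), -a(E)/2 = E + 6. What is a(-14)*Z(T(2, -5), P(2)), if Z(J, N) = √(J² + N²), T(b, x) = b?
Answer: 16*√5 ≈ 35.777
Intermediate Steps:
a(E) = -12 - 2*E (a(E) = -2*(E + 6) = -2*(6 + E) = -12 - 2*E)
P(H) = 1 (P(H) = (2*H)/((2*H)) = (2*H)*(1/(2*H)) = 1)
a(-14)*Z(T(2, -5), P(2)) = (-12 - 2*(-14))*√(2² + 1²) = (-12 + 28)*√(4 + 1) = 16*√5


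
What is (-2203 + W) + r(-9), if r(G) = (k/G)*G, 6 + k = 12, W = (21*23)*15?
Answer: 5048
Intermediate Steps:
W = 7245 (W = 483*15 = 7245)
k = 6 (k = -6 + 12 = 6)
r(G) = 6 (r(G) = (6/G)*G = 6)
(-2203 + W) + r(-9) = (-2203 + 7245) + 6 = 5042 + 6 = 5048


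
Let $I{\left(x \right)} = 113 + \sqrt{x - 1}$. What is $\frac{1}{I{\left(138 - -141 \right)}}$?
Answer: $\frac{113}{12491} - \frac{\sqrt{278}}{12491} \approx 0.0077117$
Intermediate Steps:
$I{\left(x \right)} = 113 + \sqrt{-1 + x}$
$\frac{1}{I{\left(138 - -141 \right)}} = \frac{1}{113 + \sqrt{-1 + \left(138 - -141\right)}} = \frac{1}{113 + \sqrt{-1 + \left(138 + 141\right)}} = \frac{1}{113 + \sqrt{-1 + 279}} = \frac{1}{113 + \sqrt{278}}$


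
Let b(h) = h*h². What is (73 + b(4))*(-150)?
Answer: -20550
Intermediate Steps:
b(h) = h³
(73 + b(4))*(-150) = (73 + 4³)*(-150) = (73 + 64)*(-150) = 137*(-150) = -20550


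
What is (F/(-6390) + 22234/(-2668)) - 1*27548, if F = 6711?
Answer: -19575525382/710355 ≈ -27557.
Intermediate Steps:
(F/(-6390) + 22234/(-2668)) - 1*27548 = (6711/(-6390) + 22234/(-2668)) - 1*27548 = (6711*(-1/6390) + 22234*(-1/2668)) - 27548 = (-2237/2130 - 11117/1334) - 27548 = -6665842/710355 - 27548 = -19575525382/710355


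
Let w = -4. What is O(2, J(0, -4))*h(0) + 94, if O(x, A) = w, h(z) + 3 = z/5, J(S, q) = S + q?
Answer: 106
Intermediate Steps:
h(z) = -3 + z/5
O(x, A) = -4
O(2, J(0, -4))*h(0) + 94 = -4*(-3 + (⅕)*0) + 94 = -4*(-3 + 0) + 94 = -4*(-3) + 94 = 12 + 94 = 106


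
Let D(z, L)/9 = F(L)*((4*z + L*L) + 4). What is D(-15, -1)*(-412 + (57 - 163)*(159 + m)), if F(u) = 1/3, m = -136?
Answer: 470250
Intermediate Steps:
F(u) = ⅓
D(z, L) = 12 + 3*L² + 12*z (D(z, L) = 9*(((4*z + L*L) + 4)/3) = 9*(((4*z + L²) + 4)/3) = 9*(((L² + 4*z) + 4)/3) = 9*((4 + L² + 4*z)/3) = 9*(4/3 + L²/3 + 4*z/3) = 12 + 3*L² + 12*z)
D(-15, -1)*(-412 + (57 - 163)*(159 + m)) = (12 + 3*(-1)² + 12*(-15))*(-412 + (57 - 163)*(159 - 136)) = (12 + 3*1 - 180)*(-412 - 106*23) = (12 + 3 - 180)*(-412 - 2438) = -165*(-2850) = 470250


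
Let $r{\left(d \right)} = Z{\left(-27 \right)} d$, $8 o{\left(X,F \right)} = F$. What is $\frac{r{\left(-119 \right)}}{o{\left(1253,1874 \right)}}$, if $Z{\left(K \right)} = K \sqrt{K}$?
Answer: $\frac{38556 i \sqrt{3}}{937} \approx 71.271 i$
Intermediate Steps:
$Z{\left(K \right)} = K^{\frac{3}{2}}$
$o{\left(X,F \right)} = \frac{F}{8}$
$r{\left(d \right)} = - 81 i d \sqrt{3}$ ($r{\left(d \right)} = \left(-27\right)^{\frac{3}{2}} d = - 81 i \sqrt{3} d = - 81 i d \sqrt{3}$)
$\frac{r{\left(-119 \right)}}{o{\left(1253,1874 \right)}} = \frac{\left(-81\right) i \left(-119\right) \sqrt{3}}{\frac{1}{8} \cdot 1874} = \frac{9639 i \sqrt{3}}{\frac{937}{4}} = 9639 i \sqrt{3} \cdot \frac{4}{937} = \frac{38556 i \sqrt{3}}{937}$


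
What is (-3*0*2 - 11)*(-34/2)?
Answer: 187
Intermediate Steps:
(-3*0*2 - 11)*(-34/2) = (0*2 - 11)*(-34*½) = (0 - 11)*(-17) = -11*(-17) = 187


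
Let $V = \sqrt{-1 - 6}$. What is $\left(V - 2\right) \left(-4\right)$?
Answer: $8 - 4 i \sqrt{7} \approx 8.0 - 10.583 i$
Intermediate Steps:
$V = i \sqrt{7}$ ($V = \sqrt{-7} = i \sqrt{7} \approx 2.6458 i$)
$\left(V - 2\right) \left(-4\right) = \left(i \sqrt{7} - 2\right) \left(-4\right) = \left(-2 + i \sqrt{7}\right) \left(-4\right) = 8 - 4 i \sqrt{7}$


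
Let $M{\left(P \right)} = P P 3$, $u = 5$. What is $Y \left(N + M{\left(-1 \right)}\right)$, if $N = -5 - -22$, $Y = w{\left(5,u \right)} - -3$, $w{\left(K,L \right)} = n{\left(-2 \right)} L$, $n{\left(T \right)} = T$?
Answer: $-140$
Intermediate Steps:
$M{\left(P \right)} = 3 P^{2}$ ($M{\left(P \right)} = P^{2} \cdot 3 = 3 P^{2}$)
$w{\left(K,L \right)} = - 2 L$
$Y = -7$ ($Y = \left(-2\right) 5 - -3 = -10 + 3 = -7$)
$N = 17$ ($N = -5 + 22 = 17$)
$Y \left(N + M{\left(-1 \right)}\right) = - 7 \left(17 + 3 \left(-1\right)^{2}\right) = - 7 \left(17 + 3 \cdot 1\right) = - 7 \left(17 + 3\right) = \left(-7\right) 20 = -140$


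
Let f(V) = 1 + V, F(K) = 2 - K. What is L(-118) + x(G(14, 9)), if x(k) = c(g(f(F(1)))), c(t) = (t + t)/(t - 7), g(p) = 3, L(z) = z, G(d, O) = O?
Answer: -239/2 ≈ -119.50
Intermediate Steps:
c(t) = 2*t/(-7 + t) (c(t) = (2*t)/(-7 + t) = 2*t/(-7 + t))
x(k) = -3/2 (x(k) = 2*3/(-7 + 3) = 2*3/(-4) = 2*3*(-¼) = -3/2)
L(-118) + x(G(14, 9)) = -118 - 3/2 = -239/2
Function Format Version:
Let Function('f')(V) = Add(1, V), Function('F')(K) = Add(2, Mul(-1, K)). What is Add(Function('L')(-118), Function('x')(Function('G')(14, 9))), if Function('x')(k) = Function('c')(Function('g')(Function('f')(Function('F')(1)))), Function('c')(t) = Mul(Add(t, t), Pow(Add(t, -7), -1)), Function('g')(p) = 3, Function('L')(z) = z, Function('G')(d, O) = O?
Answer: Rational(-239, 2) ≈ -119.50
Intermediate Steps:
Function('c')(t) = Mul(2, t, Pow(Add(-7, t), -1)) (Function('c')(t) = Mul(Mul(2, t), Pow(Add(-7, t), -1)) = Mul(2, t, Pow(Add(-7, t), -1)))
Function('x')(k) = Rational(-3, 2) (Function('x')(k) = Mul(2, 3, Pow(Add(-7, 3), -1)) = Mul(2, 3, Pow(-4, -1)) = Mul(2, 3, Rational(-1, 4)) = Rational(-3, 2))
Add(Function('L')(-118), Function('x')(Function('G')(14, 9))) = Add(-118, Rational(-3, 2)) = Rational(-239, 2)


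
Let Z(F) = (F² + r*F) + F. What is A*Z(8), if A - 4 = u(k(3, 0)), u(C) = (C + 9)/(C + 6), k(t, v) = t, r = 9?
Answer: 768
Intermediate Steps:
u(C) = (9 + C)/(6 + C)
Z(F) = F² + 10*F (Z(F) = (F² + 9*F) + F = F² + 10*F)
A = 16/3 (A = 4 + (9 + 3)/(6 + 3) = 4 + 12/9 = 4 + (⅑)*12 = 4 + 4/3 = 16/3 ≈ 5.3333)
A*Z(8) = 16*(8*(10 + 8))/3 = 16*(8*18)/3 = (16/3)*144 = 768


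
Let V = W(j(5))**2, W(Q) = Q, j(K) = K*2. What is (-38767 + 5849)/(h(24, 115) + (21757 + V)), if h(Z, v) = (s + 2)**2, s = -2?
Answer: -32918/21857 ≈ -1.5061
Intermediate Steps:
h(Z, v) = 0 (h(Z, v) = (-2 + 2)**2 = 0**2 = 0)
j(K) = 2*K
V = 100 (V = (2*5)**2 = 10**2 = 100)
(-38767 + 5849)/(h(24, 115) + (21757 + V)) = (-38767 + 5849)/(0 + (21757 + 100)) = -32918/(0 + 21857) = -32918/21857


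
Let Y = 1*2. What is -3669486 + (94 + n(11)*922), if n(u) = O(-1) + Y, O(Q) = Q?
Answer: -3668470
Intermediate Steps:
Y = 2
n(u) = 1 (n(u) = -1 + 2 = 1)
-3669486 + (94 + n(11)*922) = -3669486 + (94 + 1*922) = -3669486 + (94 + 922) = -3669486 + 1016 = -3668470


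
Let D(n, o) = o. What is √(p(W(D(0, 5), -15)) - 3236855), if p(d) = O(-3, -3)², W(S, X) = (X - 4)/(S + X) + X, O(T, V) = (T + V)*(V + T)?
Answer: I*√3235559 ≈ 1798.8*I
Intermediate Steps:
O(T, V) = (T + V)² (O(T, V) = (T + V)*(T + V) = (T + V)²)
W(S, X) = X + (-4 + X)/(S + X) (W(S, X) = (-4 + X)/(S + X) + X = X + (-4 + X)/(S + X))
p(d) = 1296 (p(d) = ((-3 - 3)²)² = ((-6)²)² = 36² = 1296)
√(p(W(D(0, 5), -15)) - 3236855) = √(1296 - 3236855) = √(-3235559) = I*√3235559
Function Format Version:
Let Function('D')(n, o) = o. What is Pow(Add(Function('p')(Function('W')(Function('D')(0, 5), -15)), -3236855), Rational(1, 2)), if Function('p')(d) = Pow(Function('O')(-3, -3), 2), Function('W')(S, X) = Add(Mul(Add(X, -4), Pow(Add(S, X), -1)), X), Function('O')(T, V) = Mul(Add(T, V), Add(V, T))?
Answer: Mul(I, Pow(3235559, Rational(1, 2))) ≈ Mul(1798.8, I)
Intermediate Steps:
Function('O')(T, V) = Pow(Add(T, V), 2) (Function('O')(T, V) = Mul(Add(T, V), Add(T, V)) = Pow(Add(T, V), 2))
Function('W')(S, X) = Add(X, Mul(Pow(Add(S, X), -1), Add(-4, X))) (Function('W')(S, X) = Add(Mul(Add(-4, X), Pow(Add(S, X), -1)), X) = Add(Mul(Pow(Add(S, X), -1), Add(-4, X)), X) = Add(X, Mul(Pow(Add(S, X), -1), Add(-4, X))))
Function('p')(d) = 1296 (Function('p')(d) = Pow(Pow(Add(-3, -3), 2), 2) = Pow(Pow(-6, 2), 2) = Pow(36, 2) = 1296)
Pow(Add(Function('p')(Function('W')(Function('D')(0, 5), -15)), -3236855), Rational(1, 2)) = Pow(Add(1296, -3236855), Rational(1, 2)) = Pow(-3235559, Rational(1, 2)) = Mul(I, Pow(3235559, Rational(1, 2)))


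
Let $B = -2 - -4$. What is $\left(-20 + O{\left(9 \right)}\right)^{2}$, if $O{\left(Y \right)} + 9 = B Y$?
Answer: $121$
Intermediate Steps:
$B = 2$ ($B = -2 + 4 = 2$)
$O{\left(Y \right)} = -9 + 2 Y$
$\left(-20 + O{\left(9 \right)}\right)^{2} = \left(-20 + \left(-9 + 2 \cdot 9\right)\right)^{2} = \left(-20 + \left(-9 + 18\right)\right)^{2} = \left(-20 + 9\right)^{2} = \left(-11\right)^{2} = 121$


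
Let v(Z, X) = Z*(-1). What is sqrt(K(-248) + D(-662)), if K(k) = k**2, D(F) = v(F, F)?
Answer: sqrt(62166) ≈ 249.33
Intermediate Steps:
v(Z, X) = -Z
D(F) = -F
sqrt(K(-248) + D(-662)) = sqrt((-248)**2 - 1*(-662)) = sqrt(61504 + 662) = sqrt(62166)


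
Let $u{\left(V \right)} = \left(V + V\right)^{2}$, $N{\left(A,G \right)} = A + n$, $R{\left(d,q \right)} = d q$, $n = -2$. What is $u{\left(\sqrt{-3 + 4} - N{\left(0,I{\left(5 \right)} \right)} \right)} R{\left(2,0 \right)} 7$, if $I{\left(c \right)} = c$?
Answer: $0$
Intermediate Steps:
$N{\left(A,G \right)} = -2 + A$ ($N{\left(A,G \right)} = A - 2 = -2 + A$)
$u{\left(V \right)} = 4 V^{2}$ ($u{\left(V \right)} = \left(2 V\right)^{2} = 4 V^{2}$)
$u{\left(\sqrt{-3 + 4} - N{\left(0,I{\left(5 \right)} \right)} \right)} R{\left(2,0 \right)} 7 = 4 \left(\sqrt{-3 + 4} - \left(-2 + 0\right)\right)^{2} \cdot 2 \cdot 0 \cdot 7 = 4 \left(\sqrt{1} - -2\right)^{2} \cdot 0 \cdot 7 = 4 \left(1 + 2\right)^{2} \cdot 0 \cdot 7 = 4 \cdot 3^{2} \cdot 0 \cdot 7 = 4 \cdot 9 \cdot 0 \cdot 7 = 36 \cdot 0 \cdot 7 = 0 \cdot 7 = 0$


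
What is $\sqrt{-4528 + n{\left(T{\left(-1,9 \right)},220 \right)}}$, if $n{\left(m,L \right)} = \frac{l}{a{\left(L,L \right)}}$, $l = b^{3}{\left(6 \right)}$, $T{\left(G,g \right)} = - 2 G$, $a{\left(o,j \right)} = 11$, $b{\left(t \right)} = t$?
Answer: $\frac{2 i \sqrt{136378}}{11} \approx 67.144 i$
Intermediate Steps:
$l = 216$ ($l = 6^{3} = 216$)
$n{\left(m,L \right)} = \frac{216}{11}$
$\sqrt{-4528 + n{\left(T{\left(-1,9 \right)},220 \right)}} = \sqrt{-4528 + \frac{216}{11}} = \sqrt{- \frac{49592}{11}} = \frac{2 i \sqrt{136378}}{11}$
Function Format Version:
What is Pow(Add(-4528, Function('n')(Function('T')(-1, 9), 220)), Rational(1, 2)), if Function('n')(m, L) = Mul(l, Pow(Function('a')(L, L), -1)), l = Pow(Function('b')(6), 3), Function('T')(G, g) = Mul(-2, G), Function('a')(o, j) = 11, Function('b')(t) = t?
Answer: Mul(Rational(2, 11), I, Pow(136378, Rational(1, 2))) ≈ Mul(67.144, I)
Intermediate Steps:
l = 216 (l = Pow(6, 3) = 216)
Function('n')(m, L) = Rational(216, 11) (Function('n')(m, L) = Mul(216, Pow(11, -1)) = Mul(216, Rational(1, 11)) = Rational(216, 11))
Pow(Add(-4528, Function('n')(Function('T')(-1, 9), 220)), Rational(1, 2)) = Pow(Add(-4528, Rational(216, 11)), Rational(1, 2)) = Pow(Rational(-49592, 11), Rational(1, 2)) = Mul(Rational(2, 11), I, Pow(136378, Rational(1, 2)))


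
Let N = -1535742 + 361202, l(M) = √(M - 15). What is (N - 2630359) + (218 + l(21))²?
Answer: -3757369 + 436*√6 ≈ -3.7563e+6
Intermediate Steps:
l(M) = √(-15 + M)
N = -1174540
(N - 2630359) + (218 + l(21))² = (-1174540 - 2630359) + (218 + √(-15 + 21))² = -3804899 + (218 + √6)²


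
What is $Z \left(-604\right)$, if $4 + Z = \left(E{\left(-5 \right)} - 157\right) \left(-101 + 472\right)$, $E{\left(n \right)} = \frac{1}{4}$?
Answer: $35127583$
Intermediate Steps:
$E{\left(n \right)} = \frac{1}{4}$
$Z = - \frac{232633}{4}$ ($Z = -4 + \left(\frac{1}{4} - 157\right) \left(-101 + 472\right) = -4 - \frac{232617}{4} = - \frac{232633}{4} \approx -58158.0$)
$Z \left(-604\right) = \left(- \frac{232633}{4}\right) \left(-604\right) = 35127583$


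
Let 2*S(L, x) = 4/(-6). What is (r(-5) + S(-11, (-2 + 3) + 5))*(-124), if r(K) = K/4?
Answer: 589/3 ≈ 196.33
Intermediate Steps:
S(L, x) = -⅓ (S(L, x) = (4/(-6))/2 = (4*(-⅙))/2 = (½)*(-⅔) = -⅓)
r(K) = K/4
(r(-5) + S(-11, (-2 + 3) + 5))*(-124) = ((¼)*(-5) - ⅓)*(-124) = (-5/4 - ⅓)*(-124) = -19/12*(-124) = 589/3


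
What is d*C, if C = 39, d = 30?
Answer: 1170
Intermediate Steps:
d*C = 30*39 = 1170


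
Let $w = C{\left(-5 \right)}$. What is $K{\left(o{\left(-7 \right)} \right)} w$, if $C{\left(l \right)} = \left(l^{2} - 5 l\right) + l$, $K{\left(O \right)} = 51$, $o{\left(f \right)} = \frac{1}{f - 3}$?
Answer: $2295$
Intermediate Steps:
$o{\left(f \right)} = \frac{1}{-3 + f}$
$C{\left(l \right)} = l^{2} - 4 l$
$w = 45$ ($w = - 5 \left(-4 - 5\right) = \left(-5\right) \left(-9\right) = 45$)
$K{\left(o{\left(-7 \right)} \right)} w = 51 \cdot 45 = 2295$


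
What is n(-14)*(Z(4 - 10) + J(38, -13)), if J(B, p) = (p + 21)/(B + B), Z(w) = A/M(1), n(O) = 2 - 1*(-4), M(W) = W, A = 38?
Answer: 4344/19 ≈ 228.63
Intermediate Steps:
n(O) = 6 (n(O) = 2 + 4 = 6)
Z(w) = 38 (Z(w) = 38/1 = 38*1 = 38)
J(B, p) = (21 + p)/(2*B) (J(B, p) = (21 + p)/((2*B)) = (21 + p)*(1/(2*B)) = (21 + p)/(2*B))
n(-14)*(Z(4 - 10) + J(38, -13)) = 6*(38 + (½)*(21 - 13)/38) = 6*(38 + (½)*(1/38)*8) = 6*(38 + 2/19) = 6*(724/19) = 4344/19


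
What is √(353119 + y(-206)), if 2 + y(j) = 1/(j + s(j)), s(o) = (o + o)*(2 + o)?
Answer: √2482229229648630/83842 ≈ 594.24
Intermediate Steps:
s(o) = 2*o*(2 + o) (s(o) = (2*o)*(2 + o) = 2*o*(2 + o))
y(j) = -2 + 1/(j + 2*j*(2 + j))
√(353119 + y(-206)) = √(353119 + (1 - 10*(-206) - 4*(-206)²)/((-206)*(5 + 2*(-206)))) = √(353119 - (1 + 2060 - 4*42436)/(206*(5 - 412))) = √(353119 - 1/206*(1 + 2060 - 169744)/(-407)) = √(353119 - 1/206*(-1/407)*(-167683)) = √(353119 - 167683/83842) = √(29606035515/83842) = √2482229229648630/83842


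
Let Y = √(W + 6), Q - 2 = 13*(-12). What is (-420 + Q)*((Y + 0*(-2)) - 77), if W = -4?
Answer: 44198 - 574*√2 ≈ 43386.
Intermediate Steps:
Q = -154 (Q = 2 + 13*(-12) = 2 - 156 = -154)
Y = √2 (Y = √(-4 + 6) = √2 ≈ 1.4142)
(-420 + Q)*((Y + 0*(-2)) - 77) = (-420 - 154)*((√2 + 0*(-2)) - 77) = -574*((√2 + 0) - 77) = -574*(√2 - 77) = -574*(-77 + √2) = 44198 - 574*√2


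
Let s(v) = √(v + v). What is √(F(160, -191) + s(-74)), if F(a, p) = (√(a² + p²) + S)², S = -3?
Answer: √((3 - √62081)² + 2*I*√37) ≈ 246.16 + 0.025*I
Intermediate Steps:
s(v) = √2*√v (s(v) = √(2*v) = √2*√v)
F(a, p) = (-3 + √(a² + p²))² (F(a, p) = (√(a² + p²) - 3)² = (-3 + √(a² + p²))²)
√(F(160, -191) + s(-74)) = √((-3 + √(160² + (-191)²))² + √2*√(-74)) = √((-3 + √(25600 + 36481))² + √2*(I*√74)) = √((-3 + √62081)² + 2*I*√37)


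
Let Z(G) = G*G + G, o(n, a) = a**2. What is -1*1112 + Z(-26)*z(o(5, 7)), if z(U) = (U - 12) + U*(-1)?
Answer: -8912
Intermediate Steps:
Z(G) = G + G**2 (Z(G) = G**2 + G = G + G**2)
z(U) = -12 (z(U) = (-12 + U) - U = -12)
-1*1112 + Z(-26)*z(o(5, 7)) = -1*1112 - 26*(1 - 26)*(-12) = -1112 - 26*(-25)*(-12) = -1112 + 650*(-12) = -1112 - 7800 = -8912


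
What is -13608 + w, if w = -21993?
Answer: -35601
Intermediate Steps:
-13608 + w = -13608 - 21993 = -35601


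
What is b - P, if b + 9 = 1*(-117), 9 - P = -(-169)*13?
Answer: 2062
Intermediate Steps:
P = -2188 (P = 9 - (-1)*(-169*13) = 9 - (-1)*(-2197) = 9 - 1*2197 = 9 - 2197 = -2188)
b = -126 (b = -9 + 1*(-117) = -9 - 117 = -126)
b - P = -126 - 1*(-2188) = -126 + 2188 = 2062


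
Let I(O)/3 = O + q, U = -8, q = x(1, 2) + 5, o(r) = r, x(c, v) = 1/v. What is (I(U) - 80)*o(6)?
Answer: -525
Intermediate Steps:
q = 11/2 (q = 1/2 + 5 = ½ + 5 = 11/2 ≈ 5.5000)
I(O) = 33/2 + 3*O (I(O) = 3*(O + 11/2) = 3*(11/2 + O) = 33/2 + 3*O)
(I(U) - 80)*o(6) = ((33/2 + 3*(-8)) - 80)*6 = ((33/2 - 24) - 80)*6 = (-15/2 - 80)*6 = -175/2*6 = -525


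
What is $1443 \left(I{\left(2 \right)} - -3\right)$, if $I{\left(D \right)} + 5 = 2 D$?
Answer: $2886$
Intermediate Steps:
$I{\left(D \right)} = -5 + 2 D$
$1443 \left(I{\left(2 \right)} - -3\right) = 1443 \left(\left(-5 + 2 \cdot 2\right) - -3\right) = 1443 \left(\left(-5 + 4\right) + 3\right) = 1443 \left(-1 + 3\right) = 1443 \cdot 2 = 2886$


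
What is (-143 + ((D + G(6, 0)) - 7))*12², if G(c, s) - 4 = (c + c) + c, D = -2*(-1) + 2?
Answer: -17856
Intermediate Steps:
D = 4 (D = -2*(-1) + 2 = 2 + 2 = 4)
G(c, s) = 4 + 3*c (G(c, s) = 4 + ((c + c) + c) = 4 + (2*c + c) = 4 + 3*c)
(-143 + ((D + G(6, 0)) - 7))*12² = (-143 + ((4 + (4 + 3*6)) - 7))*12² = (-143 + ((4 + (4 + 18)) - 7))*144 = (-143 + ((4 + 22) - 7))*144 = (-143 + (26 - 7))*144 = (-143 + 19)*144 = -124*144 = -17856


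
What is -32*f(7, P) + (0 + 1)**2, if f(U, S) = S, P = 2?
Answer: -63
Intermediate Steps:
-32*f(7, P) + (0 + 1)**2 = -32*2 + (0 + 1)**2 = -64 + 1**2 = -64 + 1 = -63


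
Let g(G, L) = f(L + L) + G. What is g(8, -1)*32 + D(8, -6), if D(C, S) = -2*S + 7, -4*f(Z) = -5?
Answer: 315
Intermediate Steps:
f(Z) = 5/4 (f(Z) = -¼*(-5) = 5/4)
D(C, S) = 7 - 2*S
g(G, L) = 5/4 + G
g(8, -1)*32 + D(8, -6) = (5/4 + 8)*32 + (7 - 2*(-6)) = (37/4)*32 + (7 + 12) = 296 + 19 = 315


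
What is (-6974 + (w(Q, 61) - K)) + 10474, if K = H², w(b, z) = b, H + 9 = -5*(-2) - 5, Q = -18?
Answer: 3466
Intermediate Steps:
H = -4 (H = -9 + (-5*(-2) - 5) = -9 + (10 - 5) = -9 + 5 = -4)
K = 16 (K = (-4)² = 16)
(-6974 + (w(Q, 61) - K)) + 10474 = (-6974 + (-18 - 1*16)) + 10474 = (-6974 + (-18 - 16)) + 10474 = (-6974 - 34) + 10474 = -7008 + 10474 = 3466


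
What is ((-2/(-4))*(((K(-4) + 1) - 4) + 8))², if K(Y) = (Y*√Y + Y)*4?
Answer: -903/4 + 176*I ≈ -225.75 + 176.0*I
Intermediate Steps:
K(Y) = 4*Y + 4*Y^(3/2) (K(Y) = (Y^(3/2) + Y)*4 = (Y + Y^(3/2))*4 = 4*Y + 4*Y^(3/2))
((-2/(-4))*(((K(-4) + 1) - 4) + 8))² = ((-2/(-4))*((((4*(-4) + 4*(-4)^(3/2)) + 1) - 4) + 8))² = ((-2*(-¼))*((((-16 + 4*(-8*I)) + 1) - 4) + 8))² = (((((-16 - 32*I) + 1) - 4) + 8)/2)² = ((((-15 - 32*I) - 4) + 8)/2)² = (((-19 - 32*I) + 8)/2)² = ((-11 - 32*I)/2)² = (-11/2 - 16*I)²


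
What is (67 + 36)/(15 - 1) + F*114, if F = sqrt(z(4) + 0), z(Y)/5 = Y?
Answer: 103/14 + 228*sqrt(5) ≈ 517.18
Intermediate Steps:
z(Y) = 5*Y
F = 2*sqrt(5) (F = sqrt(5*4 + 0) = sqrt(20 + 0) = sqrt(20) = 2*sqrt(5) ≈ 4.4721)
(67 + 36)/(15 - 1) + F*114 = (67 + 36)/(15 - 1) + (2*sqrt(5))*114 = 103/14 + 228*sqrt(5)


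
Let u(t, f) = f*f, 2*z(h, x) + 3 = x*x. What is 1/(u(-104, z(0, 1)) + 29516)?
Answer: 1/29517 ≈ 3.3879e-5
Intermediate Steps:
z(h, x) = -3/2 + x²/2 (z(h, x) = -3/2 + (x*x)/2 = -3/2 + x²/2)
u(t, f) = f²
1/(u(-104, z(0, 1)) + 29516) = 1/((-3/2 + (½)*1²)² + 29516) = 1/((-3/2 + (½)*1)² + 29516) = 1/((-3/2 + ½)² + 29516) = 1/((-1)² + 29516) = 1/(1 + 29516) = 1/29517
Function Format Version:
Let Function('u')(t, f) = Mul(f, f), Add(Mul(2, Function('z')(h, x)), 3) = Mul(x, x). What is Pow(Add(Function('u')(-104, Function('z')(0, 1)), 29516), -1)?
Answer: Rational(1, 29517) ≈ 3.3879e-5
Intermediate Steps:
Function('z')(h, x) = Add(Rational(-3, 2), Mul(Rational(1, 2), Pow(x, 2))) (Function('z')(h, x) = Add(Rational(-3, 2), Mul(Rational(1, 2), Mul(x, x))) = Add(Rational(-3, 2), Mul(Rational(1, 2), Pow(x, 2))))
Function('u')(t, f) = Pow(f, 2)
Pow(Add(Function('u')(-104, Function('z')(0, 1)), 29516), -1) = Pow(Add(Pow(Add(Rational(-3, 2), Mul(Rational(1, 2), Pow(1, 2))), 2), 29516), -1) = Pow(Add(Pow(Add(Rational(-3, 2), Mul(Rational(1, 2), 1)), 2), 29516), -1) = Pow(Add(Pow(Add(Rational(-3, 2), Rational(1, 2)), 2), 29516), -1) = Pow(Add(Pow(-1, 2), 29516), -1) = Pow(Add(1, 29516), -1) = Pow(29517, -1) = Rational(1, 29517)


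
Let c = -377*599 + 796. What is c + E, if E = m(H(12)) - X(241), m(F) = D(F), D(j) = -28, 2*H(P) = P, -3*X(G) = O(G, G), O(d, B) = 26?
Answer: -675139/3 ≈ -2.2505e+5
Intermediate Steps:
X(G) = -26/3 (X(G) = -⅓*26 = -26/3)
H(P) = P/2
c = -225027 (c = -225823 + 796 = -225027)
m(F) = -28
E = -58/3 (E = -28 - 1*(-26/3) = -28 + 26/3 = -58/3 ≈ -19.333)
c + E = -225027 - 58/3 = -675139/3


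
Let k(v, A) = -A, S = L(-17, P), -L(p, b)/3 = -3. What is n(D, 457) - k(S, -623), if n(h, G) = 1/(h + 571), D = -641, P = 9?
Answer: -43611/70 ≈ -623.01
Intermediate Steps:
L(p, b) = 9 (L(p, b) = -3*(-3) = 9)
S = 9
n(h, G) = 1/(571 + h)
n(D, 457) - k(S, -623) = 1/(571 - 641) - (-1)*(-623) = 1/(-70) - 1*623 = -1/70 - 623 = -43611/70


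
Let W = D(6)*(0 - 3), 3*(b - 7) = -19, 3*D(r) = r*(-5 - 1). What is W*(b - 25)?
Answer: -876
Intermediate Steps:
D(r) = -2*r (D(r) = (r*(-5 - 1))/3 = (r*(-6))/3 = (-6*r)/3 = -2*r)
b = ⅔ (b = 7 + (⅓)*(-19) = 7 - 19/3 = ⅔ ≈ 0.66667)
W = 36 (W = (-2*6)*(0 - 3) = -12*(-3) = 36)
W*(b - 25) = 36*(⅔ - 25) = 36*(-73/3) = -876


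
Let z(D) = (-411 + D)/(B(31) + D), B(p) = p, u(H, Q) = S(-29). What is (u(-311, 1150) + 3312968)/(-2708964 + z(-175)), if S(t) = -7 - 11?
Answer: -47706480/39009023 ≈ -1.2230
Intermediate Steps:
S(t) = -18
u(H, Q) = -18
z(D) = (-411 + D)/(31 + D)
(u(-311, 1150) + 3312968)/(-2708964 + z(-175)) = (-18 + 3312968)/(-2708964 + (-411 - 175)/(31 - 175)) = 3312950/(-2708964 - 586/(-144)) = 3312950/(-2708964 - 1/144*(-586)) = 3312950/(-2708964 + 293/72) = 3312950/(-195045115/72) = 3312950*(-72/195045115) = -47706480/39009023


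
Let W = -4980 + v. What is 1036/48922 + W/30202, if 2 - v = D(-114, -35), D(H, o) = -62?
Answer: -52302820/369385561 ≈ -0.14159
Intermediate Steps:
v = 64 (v = 2 - 1*(-62) = 2 + 62 = 64)
W = -4916 (W = -4980 + 64 = -4916)
1036/48922 + W/30202 = 1036/48922 - 4916/30202 = 1036*(1/48922) - 4916*1/30202 = 518/24461 - 2458/15101 = -52302820/369385561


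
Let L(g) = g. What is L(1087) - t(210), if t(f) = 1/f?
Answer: 228269/210 ≈ 1087.0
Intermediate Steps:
L(1087) - t(210) = 1087 - 1/210 = 228269/210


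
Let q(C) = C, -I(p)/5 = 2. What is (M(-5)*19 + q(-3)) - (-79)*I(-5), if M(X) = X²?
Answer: -318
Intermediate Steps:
I(p) = -10 (I(p) = -5*2 = -10)
(M(-5)*19 + q(-3)) - (-79)*I(-5) = ((-5)²*19 - 3) - (-79)*(-10) = (25*19 - 3) - 1*790 = (475 - 3) - 790 = 472 - 790 = -318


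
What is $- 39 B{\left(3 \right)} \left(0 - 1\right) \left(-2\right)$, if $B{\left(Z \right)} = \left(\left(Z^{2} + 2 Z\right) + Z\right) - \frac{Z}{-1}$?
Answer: $-1638$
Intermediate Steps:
$B{\left(Z \right)} = Z^{2} + 4 Z$ ($B{\left(Z \right)} = \left(Z^{2} + 3 Z\right) - Z \left(-1\right) = \left(Z^{2} + 3 Z\right) - - Z = \left(Z^{2} + 3 Z\right) + Z = Z^{2} + 4 Z$)
$- 39 B{\left(3 \right)} \left(0 - 1\right) \left(-2\right) = - 39 \cdot 3 \left(4 + 3\right) \left(0 - 1\right) \left(-2\right) = - 39 \cdot 3 \cdot 7 \left(\left(-1\right) \left(-2\right)\right) = - 39 \cdot 21 \cdot 2 = \left(-39\right) 42 = -1638$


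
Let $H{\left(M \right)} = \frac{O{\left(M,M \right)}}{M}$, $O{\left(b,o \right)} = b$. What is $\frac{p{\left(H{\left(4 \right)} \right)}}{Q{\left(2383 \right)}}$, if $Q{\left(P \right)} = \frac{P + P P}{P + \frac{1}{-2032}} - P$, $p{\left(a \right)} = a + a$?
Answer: $\frac{9684510}{4844639} \approx 1.999$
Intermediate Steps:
$H{\left(M \right)} = 1$ ($H{\left(M \right)} = \frac{M}{M} = 1$)
$p{\left(a \right)} = 2 a$
$Q{\left(P \right)} = - P + \frac{P + P^{2}}{- \frac{1}{2032} + P}$ ($Q{\left(P \right)} = \frac{P + P^{2}}{P - \frac{1}{2032}} - P = \frac{P + P^{2}}{- \frac{1}{2032} + P} - P = - P + \frac{P + P^{2}}{- \frac{1}{2032} + P}$)
$\frac{p{\left(H{\left(4 \right)} \right)}}{Q{\left(2383 \right)}} = \frac{2 \cdot 1}{2033 \cdot 2383 \frac{1}{-1 + 2032 \cdot 2383}} = \frac{2}{2033 \cdot 2383 \frac{1}{-1 + 4842256}} = \frac{2}{2033 \cdot 2383 \cdot \frac{1}{4842255}} = \frac{2}{\frac{4844639}{4842255}} = 2 \cdot \frac{4842255}{4844639} = \frac{9684510}{4844639}$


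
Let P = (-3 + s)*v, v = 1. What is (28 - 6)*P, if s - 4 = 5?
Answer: 132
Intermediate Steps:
s = 9 (s = 4 + 5 = 9)
P = 6 (P = (-3 + 9)*1 = 6*1 = 6)
(28 - 6)*P = (28 - 6)*6 = 22*6 = 132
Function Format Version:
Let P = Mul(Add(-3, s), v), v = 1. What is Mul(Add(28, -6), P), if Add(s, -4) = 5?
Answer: 132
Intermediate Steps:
s = 9 (s = Add(4, 5) = 9)
P = 6 (P = Mul(Add(-3, 9), 1) = Mul(6, 1) = 6)
Mul(Add(28, -6), P) = Mul(Add(28, -6), 6) = Mul(22, 6) = 132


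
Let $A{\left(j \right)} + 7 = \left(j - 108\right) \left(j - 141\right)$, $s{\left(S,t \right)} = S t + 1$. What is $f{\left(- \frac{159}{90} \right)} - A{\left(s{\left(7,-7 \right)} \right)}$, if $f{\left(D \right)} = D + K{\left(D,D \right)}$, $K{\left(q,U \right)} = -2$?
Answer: $- \frac{884423}{30} \approx -29481.0$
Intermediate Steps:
$s{\left(S,t \right)} = 1 + S t$
$f{\left(D \right)} = -2 + D$ ($f{\left(D \right)} = D - 2 = -2 + D$)
$A{\left(j \right)} = -7 + \left(-141 + j\right) \left(-108 + j\right)$ ($A{\left(j \right)} = -7 + \left(j - 108\right) \left(j - 141\right) = -7 + \left(-108 + j\right) \left(-141 + j\right) = -7 + \left(-141 + j\right) \left(-108 + j\right)$)
$f{\left(- \frac{159}{90} \right)} - A{\left(s{\left(7,-7 \right)} \right)} = \left(-2 - \frac{159}{90}\right) - \left(15221 + \left(1 + 7 \left(-7\right)\right)^{2} - 249 \left(1 + 7 \left(-7\right)\right)\right) = \left(-2 - \frac{53}{30}\right) - \left(15221 + \left(1 - 49\right)^{2} - 249 \left(1 - 49\right)\right) = \left(-2 - \frac{53}{30}\right) - \left(15221 + \left(-48\right)^{2} - -11952\right) = - \frac{113}{30} - \left(15221 + 2304 + 11952\right) = - \frac{113}{30} - 29477 = - \frac{884423}{30}$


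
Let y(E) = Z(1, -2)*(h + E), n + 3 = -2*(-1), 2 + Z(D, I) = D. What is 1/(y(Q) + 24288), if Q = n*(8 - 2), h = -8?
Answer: 1/24302 ≈ 4.1149e-5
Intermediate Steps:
Z(D, I) = -2 + D
n = -1 (n = -3 - 2*(-1) = -3 + 2 = -1)
Q = -6 (Q = -(8 - 2) = -1*6 = -6)
y(E) = 8 - E (y(E) = (-2 + 1)*(-8 + E) = -(-8 + E) = 8 - E)
1/(y(Q) + 24288) = 1/((8 - 1*(-6)) + 24288) = 1/((8 + 6) + 24288) = 1/(14 + 24288) = 1/24302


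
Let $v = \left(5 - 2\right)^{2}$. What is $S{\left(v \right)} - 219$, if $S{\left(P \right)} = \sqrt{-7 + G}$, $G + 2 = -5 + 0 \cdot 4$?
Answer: $-219 + i \sqrt{14} \approx -219.0 + 3.7417 i$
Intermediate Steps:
$v = 9$ ($v = 3^{2} = 9$)
$G = -7$ ($G = -2 + \left(-5 + 0 \cdot 4\right) = -2 + \left(-5 + 0\right) = -2 - 5 = -7$)
$S{\left(P \right)} = i \sqrt{14}$ ($S{\left(P \right)} = \sqrt{-7 - 7} = \sqrt{-14} = i \sqrt{14}$)
$S{\left(v \right)} - 219 = i \sqrt{14} - 219 = -219 + i \sqrt{14}$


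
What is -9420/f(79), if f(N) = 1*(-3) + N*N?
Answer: -4710/3119 ≈ -1.5101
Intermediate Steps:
f(N) = -3 + N**2
-9420/f(79) = -9420/(-3 + 79**2) = -9420/(-3 + 6241) = -9420/6238 = -9420*1/6238 = -4710/3119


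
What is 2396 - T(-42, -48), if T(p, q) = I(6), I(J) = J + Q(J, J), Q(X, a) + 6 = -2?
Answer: 2398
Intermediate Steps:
Q(X, a) = -8 (Q(X, a) = -6 - 2 = -8)
I(J) = -8 + J (I(J) = J - 8 = -8 + J)
T(p, q) = -2 (T(p, q) = -8 + 6 = -2)
2396 - T(-42, -48) = 2396 - 1*(-2) = 2396 + 2 = 2398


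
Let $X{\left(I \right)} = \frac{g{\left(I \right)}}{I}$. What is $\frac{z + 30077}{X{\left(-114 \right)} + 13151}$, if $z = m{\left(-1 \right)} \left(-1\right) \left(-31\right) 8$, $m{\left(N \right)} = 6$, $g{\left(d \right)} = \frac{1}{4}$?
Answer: $\frac{2878728}{1199371} \approx 2.4002$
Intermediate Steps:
$g{\left(d \right)} = \frac{1}{4}$
$X{\left(I \right)} = \frac{1}{4 I}$
$z = 1488$ ($z = 6 \left(-1\right) \left(-31\right) 8 = \left(-6\right) \left(-31\right) 8 = 186 \cdot 8 = 1488$)
$\frac{z + 30077}{X{\left(-114 \right)} + 13151} = \frac{1488 + 30077}{\frac{1}{4 \left(-114\right)} + 13151} = \frac{31565}{\frac{1}{4} \left(- \frac{1}{114}\right) + 13151} = \frac{31565}{- \frac{1}{456} + 13151} = \frac{31565}{\frac{5996855}{456}} = 31565 \cdot \frac{456}{5996855} = \frac{2878728}{1199371}$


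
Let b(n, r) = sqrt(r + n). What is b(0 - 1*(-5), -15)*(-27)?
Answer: -27*I*sqrt(10) ≈ -85.381*I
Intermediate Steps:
b(n, r) = sqrt(n + r)
b(0 - 1*(-5), -15)*(-27) = sqrt((0 - 1*(-5)) - 15)*(-27) = sqrt((0 + 5) - 15)*(-27) = sqrt(5 - 15)*(-27) = sqrt(-10)*(-27) = (I*sqrt(10))*(-27) = -27*I*sqrt(10)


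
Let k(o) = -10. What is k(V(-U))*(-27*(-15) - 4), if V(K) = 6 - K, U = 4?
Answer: -4010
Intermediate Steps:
k(V(-U))*(-27*(-15) - 4) = -10*(-27*(-15) - 4) = -10*(405 - 4) = -10*401 = -4010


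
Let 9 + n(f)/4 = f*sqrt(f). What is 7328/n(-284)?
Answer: -16488/22906385 + 1040576*I*sqrt(71)/22906385 ≈ -0.0007198 + 0.38278*I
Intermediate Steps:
n(f) = -36 + 4*f**(3/2) (n(f) = -36 + 4*(f*sqrt(f)) = -36 + 4*f**(3/2))
7328/n(-284) = 7328/(-36 + 4*(-284)**(3/2)) = 7328/(-36 + 4*(-568*I*sqrt(71))) = 7328/(-36 - 2272*I*sqrt(71))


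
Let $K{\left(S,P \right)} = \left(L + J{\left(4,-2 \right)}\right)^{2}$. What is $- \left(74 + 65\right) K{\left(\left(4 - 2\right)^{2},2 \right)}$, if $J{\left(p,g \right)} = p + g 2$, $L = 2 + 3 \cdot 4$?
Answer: $-27244$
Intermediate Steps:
$L = 14$ ($L = 2 + 12 = 14$)
$J{\left(p,g \right)} = p + 2 g$
$K{\left(S,P \right)} = 196$ ($K{\left(S,P \right)} = \left(14 + \left(4 + 2 \left(-2\right)\right)\right)^{2} = \left(14 + \left(4 - 4\right)\right)^{2} = \left(14 + 0\right)^{2} = 14^{2} = 196$)
$- \left(74 + 65\right) K{\left(\left(4 - 2\right)^{2},2 \right)} = - \left(74 + 65\right) 196 = - 139 \cdot 196 = \left(-1\right) 27244 = -27244$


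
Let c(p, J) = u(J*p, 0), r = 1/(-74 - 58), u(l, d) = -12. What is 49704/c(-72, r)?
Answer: -4142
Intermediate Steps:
r = -1/132 (r = 1/(-132) = -1/132 ≈ -0.0075758)
c(p, J) = -12
49704/c(-72, r) = 49704/(-12) = 49704*(-1/12) = -4142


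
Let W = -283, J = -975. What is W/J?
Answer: 283/975 ≈ 0.29026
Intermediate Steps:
W/J = -283/(-975) = -283*(-1/975) = 283/975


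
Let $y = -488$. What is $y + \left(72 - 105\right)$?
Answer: $-521$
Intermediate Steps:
$y + \left(72 - 105\right) = -488 + \left(72 - 105\right) = -488 - 33 = -521$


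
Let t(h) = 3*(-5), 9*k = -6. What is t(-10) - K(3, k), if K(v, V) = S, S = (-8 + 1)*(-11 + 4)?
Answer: -64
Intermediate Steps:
k = -⅔ (k = (⅑)*(-6) = -⅔ ≈ -0.66667)
S = 49 (S = -7*(-7) = 49)
t(h) = -15
K(v, V) = 49
t(-10) - K(3, k) = -15 - 1*49 = -15 - 49 = -64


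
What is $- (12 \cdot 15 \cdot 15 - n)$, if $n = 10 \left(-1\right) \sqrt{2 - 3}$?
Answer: $-2700 - 10 i \approx -2700.0 - 10.0 i$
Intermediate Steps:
$n = - 10 i$ ($n = - 10 \sqrt{-1} = - 10 i \approx - 10.0 i$)
$- (12 \cdot 15 \cdot 15 - n) = - (12 \cdot 15 \cdot 15 - - 10 i) = - (180 \cdot 15 + 10 i) = - (2700 + 10 i) = -2700 - 10 i$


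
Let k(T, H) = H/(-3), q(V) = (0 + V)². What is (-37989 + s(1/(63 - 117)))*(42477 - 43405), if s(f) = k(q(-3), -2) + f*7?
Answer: 951838928/27 ≈ 3.5253e+7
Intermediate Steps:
q(V) = V²
k(T, H) = -H/3 (k(T, H) = H*(-⅓) = -H/3)
s(f) = ⅔ + 7*f (s(f) = -⅓*(-2) + f*7 = ⅔ + 7*f)
(-37989 + s(1/(63 - 117)))*(42477 - 43405) = (-37989 + (⅔ + 7/(63 - 117)))*(42477 - 43405) = (-37989 + (⅔ + 7/(-54)))*(-928) = (-37989 + (⅔ + 7*(-1/54)))*(-928) = (-37989 + (⅔ - 7/54))*(-928) = (-37989 + 29/54)*(-928) = -2051377/54*(-928) = 951838928/27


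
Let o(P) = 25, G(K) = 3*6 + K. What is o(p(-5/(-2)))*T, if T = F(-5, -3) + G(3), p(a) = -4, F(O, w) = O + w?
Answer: 325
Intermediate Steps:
G(K) = 18 + K
T = 13 (T = (-5 - 3) + (18 + 3) = -8 + 21 = 13)
o(p(-5/(-2)))*T = 25*13 = 325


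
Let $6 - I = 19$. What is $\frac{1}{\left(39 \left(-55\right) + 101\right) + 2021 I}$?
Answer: $- \frac{1}{28317} \approx -3.5314 \cdot 10^{-5}$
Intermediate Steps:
$I = -13$ ($I = 6 - 19 = -13$)
$\frac{1}{\left(39 \left(-55\right) + 101\right) + 2021 I} = \frac{1}{\left(39 \left(-55\right) + 101\right) + 2021 \left(-13\right)} = \frac{1}{\left(-2145 + 101\right) - 26273} = \frac{1}{-2044 - 26273} = \frac{1}{-28317} = - \frac{1}{28317}$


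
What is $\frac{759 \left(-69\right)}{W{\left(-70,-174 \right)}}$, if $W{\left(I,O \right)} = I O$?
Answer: $- \frac{17457}{4060} \approx -4.2998$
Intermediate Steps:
$\frac{759 \left(-69\right)}{W{\left(-70,-174 \right)}} = \frac{759 \left(-69\right)}{\left(-70\right) \left(-174\right)} = - \frac{52371}{12180} = \left(-52371\right) \frac{1}{12180} = - \frac{17457}{4060}$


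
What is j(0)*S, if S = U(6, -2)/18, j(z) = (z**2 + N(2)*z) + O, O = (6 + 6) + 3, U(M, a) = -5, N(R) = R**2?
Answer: -25/6 ≈ -4.1667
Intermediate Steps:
O = 15 (O = 12 + 3 = 15)
j(z) = 15 + z**2 + 4*z (j(z) = (z**2 + 2**2*z) + 15 = (z**2 + 4*z) + 15 = 15 + z**2 + 4*z)
S = -5/18 ≈ -0.27778
j(0)*S = (15 + 0**2 + 4*0)*(-5/18) = (15 + 0 + 0)*(-5/18) = 15*(-5/18) = -25/6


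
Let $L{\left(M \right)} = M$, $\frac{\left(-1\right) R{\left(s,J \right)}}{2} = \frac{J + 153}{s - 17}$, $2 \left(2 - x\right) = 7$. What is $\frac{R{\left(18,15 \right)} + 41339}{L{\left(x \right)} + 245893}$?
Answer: $\frac{82006}{491783} \approx 0.16675$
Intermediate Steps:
$x = - \frac{3}{2}$ ($x = 2 - \frac{7}{2} = - \frac{3}{2} \approx -1.5$)
$R{\left(s,J \right)} = - \frac{2 \left(153 + J\right)}{-17 + s}$ ($R{\left(s,J \right)} = - 2 \frac{J + 153}{s - 17} = - 2 \frac{153 + J}{-17 + s} = - \frac{2 \left(153 + J\right)}{-17 + s}$)
$\frac{R{\left(18,15 \right)} + 41339}{L{\left(x \right)} + 245893} = \frac{\frac{2 \left(-153 - 15\right)}{-17 + 18} + 41339}{- \frac{3}{2} + 245893} = \frac{\frac{2 \left(-153 - 15\right)}{1} + 41339}{\frac{491783}{2}} = \left(2 \cdot 1 \left(-168\right) + 41339\right) \frac{2}{491783} = \left(-336 + 41339\right) \frac{2}{491783} = 41003 \cdot \frac{2}{491783} = \frac{82006}{491783}$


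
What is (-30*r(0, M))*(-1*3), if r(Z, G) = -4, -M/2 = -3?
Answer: -360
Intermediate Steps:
M = 6 (M = -2*(-3) = 6)
(-30*r(0, M))*(-1*3) = (-30*(-4))*(-1*3) = 120*(-3) = -360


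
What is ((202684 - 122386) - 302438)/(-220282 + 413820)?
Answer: -111070/96769 ≈ -1.1478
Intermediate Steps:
((202684 - 122386) - 302438)/(-220282 + 413820) = (80298 - 302438)/193538 = -222140*1/193538 = -111070/96769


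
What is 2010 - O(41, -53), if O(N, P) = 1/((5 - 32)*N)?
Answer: 2225071/1107 ≈ 2010.0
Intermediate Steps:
O(N, P) = -1/(27*N) (O(N, P) = 1/((-27)*N) = -1/(27*N))
2010 - O(41, -53) = 2010 - (-1)/(27*41) = 2010 - 1*(-1/1107) = 2010 + 1/1107 = 2225071/1107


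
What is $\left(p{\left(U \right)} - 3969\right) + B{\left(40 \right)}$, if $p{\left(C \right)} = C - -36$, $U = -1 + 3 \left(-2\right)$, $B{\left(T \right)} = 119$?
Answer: $-3821$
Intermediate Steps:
$U = -7$ ($U = -1 - 6 = -7$)
$p{\left(C \right)} = 36 + C$ ($p{\left(C \right)} = C + 36 = 36 + C$)
$\left(p{\left(U \right)} - 3969\right) + B{\left(40 \right)} = \left(\left(36 - 7\right) - 3969\right) + 119 = \left(29 - 3969\right) + 119 = -3940 + 119 = -3821$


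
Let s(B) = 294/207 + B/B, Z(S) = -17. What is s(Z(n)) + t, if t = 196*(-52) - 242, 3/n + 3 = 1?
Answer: -719779/69 ≈ -10432.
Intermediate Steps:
n = -3/2 (n = 3/(-3 + 1) = 3/(-2) = 3*(-1/2) = -3/2 ≈ -1.5000)
s(B) = 167/69 (s(B) = 294*(1/207) + 1 = 98/69 + 1 = 167/69)
t = -10434 (t = -10192 - 242 = -10434)
s(Z(n)) + t = 167/69 - 10434 = -719779/69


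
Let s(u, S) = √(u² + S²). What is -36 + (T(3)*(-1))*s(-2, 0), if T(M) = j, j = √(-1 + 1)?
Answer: -36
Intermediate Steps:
j = 0 (j = √0 = 0)
T(M) = 0
s(u, S) = √(S² + u²)
-36 + (T(3)*(-1))*s(-2, 0) = -36 + (0*(-1))*√(0² + (-2)²) = -36 + 0*√(0 + 4) = -36 + 0*√4 = -36 + 0*2 = -36 + 0 = -36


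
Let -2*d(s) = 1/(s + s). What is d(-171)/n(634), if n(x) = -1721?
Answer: -1/1177164 ≈ -8.4950e-7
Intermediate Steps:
d(s) = -1/(4*s) (d(s) = -1/(2*(s + s)) = -1/(2*s)/2 = -1/(4*s))
d(-171)/n(634) = -¼/(-171)/(-1721) = -¼*(-1/171)*(-1/1721) = (1/684)*(-1/1721) = -1/1177164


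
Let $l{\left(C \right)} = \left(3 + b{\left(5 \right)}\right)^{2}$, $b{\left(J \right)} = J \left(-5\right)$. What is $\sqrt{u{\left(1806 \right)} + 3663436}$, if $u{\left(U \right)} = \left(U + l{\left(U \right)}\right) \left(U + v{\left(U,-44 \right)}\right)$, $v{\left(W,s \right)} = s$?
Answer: $4 \sqrt{481151} \approx 2774.6$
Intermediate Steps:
$b{\left(J \right)} = - 5 J$
$l{\left(C \right)} = 484$ ($l{\left(C \right)} = \left(3 - 25\right)^{2} = \left(-22\right)^{2} = 484$)
$u{\left(U \right)} = \left(-44 + U\right) \left(484 + U\right)$ ($u{\left(U \right)} = \left(U + 484\right) \left(U - 44\right) = \left(484 + U\right) \left(-44 + U\right) = \left(-44 + U\right) \left(484 + U\right)$)
$\sqrt{u{\left(1806 \right)} + 3663436} = \sqrt{\left(-21296 + 1806^{2} + 440 \cdot 1806\right) + 3663436} = \sqrt{\left(-21296 + 3261636 + 794640\right) + 3663436} = \sqrt{4034980 + 3663436} = \sqrt{7698416} = 4 \sqrt{481151}$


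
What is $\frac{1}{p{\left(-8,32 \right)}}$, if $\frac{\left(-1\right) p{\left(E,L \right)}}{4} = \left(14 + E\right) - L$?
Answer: $\frac{1}{104} \approx 0.0096154$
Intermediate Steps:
$p{\left(E,L \right)} = -56 - 4 E + 4 L$ ($p{\left(E,L \right)} = - 4 \left(\left(14 + E\right) - L\right) = - 4 \left(14 + E - L\right) = -56 - 4 E + 4 L$)
$\frac{1}{p{\left(-8,32 \right)}} = \frac{1}{-56 - -32 + 4 \cdot 32} = \frac{1}{-56 + 32 + 128} = \frac{1}{104}$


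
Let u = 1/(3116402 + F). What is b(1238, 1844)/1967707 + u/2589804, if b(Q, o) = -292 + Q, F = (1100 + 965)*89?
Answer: 1155044038667845/2402524566217616148 ≈ 0.00048076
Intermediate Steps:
F = 183785 (F = 2065*89 = 183785)
u = 1/3300187 (u = 1/(3116402 + 183785) = 1/3300187 ≈ 3.0301e-7)
b(1238, 1844)/1967707 + u/2589804 = (-292 + 1238)/1967707 + (1/3300187)/2589804 = 946*(1/1967707) + (1/3300187)*(1/2589804) = 946/1967707 + 1/8546837493348 = 1155044038667845/2402524566217616148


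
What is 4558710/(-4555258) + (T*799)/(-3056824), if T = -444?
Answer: -1539896128749/1740577747574 ≈ -0.88470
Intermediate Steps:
4558710/(-4555258) + (T*799)/(-3056824) = 4558710/(-4555258) - 444*799/(-3056824) = 4558710*(-1/4555258) - 354756*(-1/3056824) = -2279355/2277629 + 88689/764206 = -1539896128749/1740577747574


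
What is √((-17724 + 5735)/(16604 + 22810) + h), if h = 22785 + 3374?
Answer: √40636576441518/39414 ≈ 161.74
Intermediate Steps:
h = 26159
√((-17724 + 5735)/(16604 + 22810) + h) = √((-17724 + 5735)/(16604 + 22810) + 26159) = √(-11989/39414 + 26159) = √(1031018837/39414) = √40636576441518/39414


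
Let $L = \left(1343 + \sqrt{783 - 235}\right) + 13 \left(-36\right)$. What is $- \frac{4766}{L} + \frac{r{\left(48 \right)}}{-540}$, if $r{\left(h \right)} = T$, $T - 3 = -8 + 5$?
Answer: $- \frac{4170250}{765077} + \frac{9532 \sqrt{137}}{765077} \approx -5.3049$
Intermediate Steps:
$T = 0$ ($T = 3 + \left(-8 + 5\right) = 3 - 3 = 0$)
$r{\left(h \right)} = 0$
$L = 875 + 2 \sqrt{137}$ ($L = \left(1343 + \sqrt{548}\right) - 468 = \left(1343 + 2 \sqrt{137}\right) - 468 = 875 + 2 \sqrt{137} \approx 898.41$)
$- \frac{4766}{L} + \frac{r{\left(48 \right)}}{-540} = - \frac{4766}{875 + 2 \sqrt{137}} + \frac{0}{-540} = - \frac{4766}{875 + 2 \sqrt{137}} + 0 \left(- \frac{1}{540}\right) = - \frac{4766}{875 + 2 \sqrt{137}} + 0 = - \frac{4766}{875 + 2 \sqrt{137}}$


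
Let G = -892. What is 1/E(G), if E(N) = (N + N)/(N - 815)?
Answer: 1707/1784 ≈ 0.95684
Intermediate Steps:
E(N) = 2*N/(-815 + N) (E(N) = (2*N)/(-815 + N) = 2*N/(-815 + N))
1/E(G) = 1/(2*(-892)/(-815 - 892)) = 1/(2*(-892)/(-1707)) = 1/(2*(-892)*(-1/1707)) = 1/(1784/1707) = 1707/1784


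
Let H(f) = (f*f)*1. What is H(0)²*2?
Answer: 0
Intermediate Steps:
H(f) = f² (H(f) = f²*1 = f²)
H(0)²*2 = (0²)²*2 = 0²*2 = 0*2 = 0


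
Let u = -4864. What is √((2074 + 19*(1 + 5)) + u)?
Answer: 2*I*√669 ≈ 51.73*I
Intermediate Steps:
√((2074 + 19*(1 + 5)) + u) = √((2074 + 19*(1 + 5)) - 4864) = √((2074 + 19*6) - 4864) = √((2074 + 114) - 4864) = √(2188 - 4864) = √(-2676) = 2*I*√669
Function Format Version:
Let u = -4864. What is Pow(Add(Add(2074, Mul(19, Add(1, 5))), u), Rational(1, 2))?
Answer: Mul(2, I, Pow(669, Rational(1, 2))) ≈ Mul(51.730, I)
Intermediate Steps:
Pow(Add(Add(2074, Mul(19, Add(1, 5))), u), Rational(1, 2)) = Pow(Add(Add(2074, Mul(19, Add(1, 5))), -4864), Rational(1, 2)) = Pow(Add(Add(2074, Mul(19, 6)), -4864), Rational(1, 2)) = Pow(Add(Add(2074, 114), -4864), Rational(1, 2)) = Pow(Add(2188, -4864), Rational(1, 2)) = Pow(-2676, Rational(1, 2)) = Mul(2, I, Pow(669, Rational(1, 2)))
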